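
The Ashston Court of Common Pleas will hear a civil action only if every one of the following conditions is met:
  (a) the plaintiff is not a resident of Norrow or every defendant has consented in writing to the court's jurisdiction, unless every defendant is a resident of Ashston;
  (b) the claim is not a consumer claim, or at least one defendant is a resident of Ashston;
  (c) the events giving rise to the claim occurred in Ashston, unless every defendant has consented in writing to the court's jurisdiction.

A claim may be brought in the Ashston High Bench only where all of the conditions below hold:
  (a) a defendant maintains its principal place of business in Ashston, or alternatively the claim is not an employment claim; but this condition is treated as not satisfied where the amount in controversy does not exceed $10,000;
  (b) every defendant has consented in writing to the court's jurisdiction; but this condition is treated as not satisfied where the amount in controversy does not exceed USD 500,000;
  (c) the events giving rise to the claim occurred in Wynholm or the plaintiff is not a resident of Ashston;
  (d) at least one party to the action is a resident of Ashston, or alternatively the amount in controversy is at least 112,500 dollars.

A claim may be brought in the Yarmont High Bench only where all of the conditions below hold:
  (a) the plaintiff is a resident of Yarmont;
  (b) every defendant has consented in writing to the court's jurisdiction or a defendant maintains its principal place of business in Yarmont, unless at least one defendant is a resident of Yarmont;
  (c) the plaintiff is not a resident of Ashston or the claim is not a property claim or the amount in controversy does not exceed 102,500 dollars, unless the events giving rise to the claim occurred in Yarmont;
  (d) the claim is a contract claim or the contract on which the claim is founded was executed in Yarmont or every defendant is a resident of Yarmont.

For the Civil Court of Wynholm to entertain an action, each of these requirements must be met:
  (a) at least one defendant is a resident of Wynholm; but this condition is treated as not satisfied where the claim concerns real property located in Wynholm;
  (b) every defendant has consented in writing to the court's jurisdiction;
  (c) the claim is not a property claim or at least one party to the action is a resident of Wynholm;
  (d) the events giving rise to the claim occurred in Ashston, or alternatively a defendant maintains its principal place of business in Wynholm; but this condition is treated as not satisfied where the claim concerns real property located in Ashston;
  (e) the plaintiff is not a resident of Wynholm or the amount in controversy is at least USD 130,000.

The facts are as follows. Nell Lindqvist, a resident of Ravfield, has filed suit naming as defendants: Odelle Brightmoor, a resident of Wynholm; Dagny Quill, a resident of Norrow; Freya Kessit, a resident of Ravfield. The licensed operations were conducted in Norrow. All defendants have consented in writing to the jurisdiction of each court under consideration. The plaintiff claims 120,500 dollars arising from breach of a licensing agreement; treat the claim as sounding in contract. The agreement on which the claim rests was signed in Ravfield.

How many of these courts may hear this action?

1

The Ashston Court of Common Pleas:
  (a) The plaintiff resides in Ravfield, which is not Norrow, which satisfies one of the alternatives. Met.
  (b) The claim is a contract claim, not a consumer claim, so one alternative holds. Condition met.
  (c) The operative events occurred in Norrow, not Ashston. The proviso rescues it, though: every defendant has filed written consent. Condition met.
  → Every requirement is satisfied — jurisdiction.
The Ashston High Bench:
  (a) The claim is a contract claim, not an employment claim — that alternative is enough. And the carve-out is inapplicable — the amount in controversy is $120,500, above the 10,000 dollars ceiling. Satisfied.
  (b) Every defendant has filed written consent. However, the amount in controversy is $120,500, within the 500,000 dollars ceiling, which falls within the stated exception and so defeats the condition. Fails.
  (c) The plaintiff resides in Ravfield, which is not Ashston, so this disjunct is met. Condition met.
  (d) The amount in controversy is $120,500, which meets the USD 112,500 floor — that alternative is enough. Satisfied.
  → The court lacks jurisdiction.
The Yarmont High Bench:
  (a) The plaintiff resides in Ravfield, not Yarmont. Fails.
  (b) Every defendant has filed written consent, which satisfies one of the alternatives. Met.
  (c) The plaintiff resides in Ravfield, which is not Ashston, so one alternative holds. Satisfied.
  (d) The claim is a contract claim, so one alternative holds. Condition met.
  → The court lacks jurisdiction.
The Civil Court of Wynholm:
  (a) Odelle Brightmoor resides in Wynholm. The carve-out does not apply: the claim does not concern real property. Satisfied.
  (b) Every defendant has filed written consent. Satisfied.
  (c) The claim is a contract claim, not a property claim, so one alternative holds. Condition met.
  (d) The operative events occurred in Norrow, not Ashston; no defendant is a corporation — no alternative holds. Condition not met.
  (e) The plaintiff resides in Ravfield, which is not Wynholm, so one alternative holds. Met.
  → The court lacks jurisdiction.
Courts with jurisdiction: the Ashston Court of Common Pleas — 1 in total.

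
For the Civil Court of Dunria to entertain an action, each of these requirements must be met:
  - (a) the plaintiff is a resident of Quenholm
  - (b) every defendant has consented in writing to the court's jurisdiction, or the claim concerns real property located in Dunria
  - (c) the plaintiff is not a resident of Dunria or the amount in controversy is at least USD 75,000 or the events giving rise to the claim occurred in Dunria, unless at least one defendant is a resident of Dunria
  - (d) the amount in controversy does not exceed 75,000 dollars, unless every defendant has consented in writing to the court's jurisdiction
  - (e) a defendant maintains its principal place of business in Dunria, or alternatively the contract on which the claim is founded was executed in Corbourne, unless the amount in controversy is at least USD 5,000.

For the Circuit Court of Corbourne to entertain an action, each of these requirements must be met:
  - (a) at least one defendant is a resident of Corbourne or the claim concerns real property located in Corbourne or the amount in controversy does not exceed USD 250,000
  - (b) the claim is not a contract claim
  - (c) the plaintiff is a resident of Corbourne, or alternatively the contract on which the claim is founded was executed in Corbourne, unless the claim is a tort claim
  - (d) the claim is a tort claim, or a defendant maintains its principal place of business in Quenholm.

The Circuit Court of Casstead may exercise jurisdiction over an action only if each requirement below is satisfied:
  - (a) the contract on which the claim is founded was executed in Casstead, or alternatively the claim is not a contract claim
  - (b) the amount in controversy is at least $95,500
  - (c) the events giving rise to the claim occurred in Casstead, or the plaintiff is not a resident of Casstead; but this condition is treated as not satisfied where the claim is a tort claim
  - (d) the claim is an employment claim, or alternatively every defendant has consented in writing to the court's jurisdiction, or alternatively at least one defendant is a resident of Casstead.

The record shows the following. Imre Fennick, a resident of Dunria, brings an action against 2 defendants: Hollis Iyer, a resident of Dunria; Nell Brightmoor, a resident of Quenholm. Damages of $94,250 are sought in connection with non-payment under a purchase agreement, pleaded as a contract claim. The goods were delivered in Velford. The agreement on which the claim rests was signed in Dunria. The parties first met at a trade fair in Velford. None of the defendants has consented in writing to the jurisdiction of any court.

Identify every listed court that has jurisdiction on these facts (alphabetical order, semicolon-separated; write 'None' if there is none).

None

The Civil Court of Dunria:
  (a) The plaintiff resides in Dunria, not Quenholm. Not satisfied.
  (b) No such written consent has been filed; the claim does not concern real property — every alternative fails. Not met.
  (c) The amount in controversy is USD 94,250, which meets the 75,000 dollars floor, so this disjunct is met. Satisfied.
  (d) The amount in controversy is USD 94,250, above the 75,000 dollars ceiling. And no such written consent has been filed, so the proviso does not save it. Not met.
  (e) No defendant is a corporation; the contract was executed in Dunria, not Corbourne — every alternative fails. However, the amount in controversy is $94,250, which meets the $5,000 floor, so the 'unless' proviso supplies this condition. Met.
  → No jurisdiction.
The Circuit Court of Corbourne:
  (a) The amount in controversy is $94,250, within the $250,000 ceiling, so one alternative holds. Met.
  (b) The claim is a contract claim. Not satisfied.
  (c) The plaintiff resides in Dunria, not Corbourne; the contract was executed in Dunria, not Corbourne — every alternative fails. Nor does the 'unless' clause help: the claim is a contract claim, not a tort claim. Not met.
  (d) The claim is a contract claim, not a tort claim; no defendant is a corporation — no alternative holds. Not satisfied.
  → At least one condition fails; no jurisdiction.
The Circuit Court of Casstead:
  (a) The contract was executed in Dunria, not Casstead; the claim is a contract claim — every alternative fails. Fails.
  (b) The amount in controversy is USD 94,250, below the 95,500 dollars floor. Not met.
  (c) The plaintiff resides in Dunria, which is not Casstead — that alternative is enough. The exception is not triggered, since the claim is a contract claim, not a tort claim. Satisfied.
  (d) The claim is a contract claim, not an employment claim; no such written consent has been filed; no defendant resides in Casstead (they reside in Dunria, Quenholm) — no alternative holds. Condition not met.
  → At least one condition fails; no jurisdiction.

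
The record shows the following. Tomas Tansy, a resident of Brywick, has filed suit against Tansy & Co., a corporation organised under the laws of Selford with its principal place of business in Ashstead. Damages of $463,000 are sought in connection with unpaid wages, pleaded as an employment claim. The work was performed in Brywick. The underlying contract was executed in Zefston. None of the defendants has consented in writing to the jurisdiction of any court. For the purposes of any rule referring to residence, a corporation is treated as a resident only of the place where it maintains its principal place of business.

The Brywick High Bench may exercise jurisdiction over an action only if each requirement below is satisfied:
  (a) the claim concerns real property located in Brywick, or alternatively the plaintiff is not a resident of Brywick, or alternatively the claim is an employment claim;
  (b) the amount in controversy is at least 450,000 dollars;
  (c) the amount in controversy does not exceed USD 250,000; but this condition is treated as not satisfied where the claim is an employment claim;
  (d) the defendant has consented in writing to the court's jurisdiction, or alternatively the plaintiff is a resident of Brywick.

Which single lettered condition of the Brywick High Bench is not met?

(c)

The Brywick High Bench:
  (a) The claim is an employment claim, which satisfies one of the alternatives. Satisfied.
  (b) The amount in controversy is USD 463,000, which meets the USD 450,000 floor. Condition met.
  (c) The amount in controversy is USD 463,000, above the 250,000 dollars ceiling. Not met.
  (d) The plaintiff resides in Brywick, so this disjunct is met. Met.
Only condition (c) fails.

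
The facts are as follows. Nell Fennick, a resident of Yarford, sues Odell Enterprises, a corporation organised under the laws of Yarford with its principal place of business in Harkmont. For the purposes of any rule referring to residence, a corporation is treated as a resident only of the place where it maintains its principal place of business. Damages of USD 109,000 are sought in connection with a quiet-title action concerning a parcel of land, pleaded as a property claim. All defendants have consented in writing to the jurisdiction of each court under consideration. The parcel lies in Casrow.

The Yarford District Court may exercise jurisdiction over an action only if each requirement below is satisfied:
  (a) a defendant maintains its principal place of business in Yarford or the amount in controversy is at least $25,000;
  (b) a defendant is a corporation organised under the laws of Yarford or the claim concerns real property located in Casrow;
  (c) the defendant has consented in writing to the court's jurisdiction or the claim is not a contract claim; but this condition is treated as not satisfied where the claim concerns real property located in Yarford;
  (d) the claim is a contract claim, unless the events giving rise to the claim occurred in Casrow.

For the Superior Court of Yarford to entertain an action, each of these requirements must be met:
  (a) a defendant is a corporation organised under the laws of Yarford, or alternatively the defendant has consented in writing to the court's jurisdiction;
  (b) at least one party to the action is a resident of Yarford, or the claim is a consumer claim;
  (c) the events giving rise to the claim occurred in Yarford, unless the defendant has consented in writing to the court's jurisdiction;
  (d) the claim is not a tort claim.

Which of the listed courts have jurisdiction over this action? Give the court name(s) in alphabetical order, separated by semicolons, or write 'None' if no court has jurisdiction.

the Superior Court of Yarford; the Yarford District Court

The Yarford District Court:
  (a) The amount in controversy is USD 109,000, which meets the 25,000 dollars floor, so this disjunct is met. Met.
  (b) Odell Enterprises is organised under the laws of Yarford, which satisfies one of the alternatives. Satisfied.
  (c) Every defendant has filed written consent, so one alternative holds. And the carve-out is inapplicable — the property lies in Casrow, not Yarford. Met.
  (d) The claim is a property claim, not a contract claim. But the operative events occurred in Casrow, and the 'unless' clause therefore excuses the requirement. Met.
  → Jurisdiction lies.
The Superior Court of Yarford:
  (a) Odell Enterprises is organised under the laws of Yarford — that alternative is enough. Met.
  (b) Nell Fennick resides in Yarford, so this disjunct is met. Condition met.
  (c) The operative events occurred in Casrow, not Yarford. The proviso rescues it, though: every defendant has filed written consent. Condition met.
  (d) The claim is a property claim, not a tort claim. Met.
  → The court has jurisdiction.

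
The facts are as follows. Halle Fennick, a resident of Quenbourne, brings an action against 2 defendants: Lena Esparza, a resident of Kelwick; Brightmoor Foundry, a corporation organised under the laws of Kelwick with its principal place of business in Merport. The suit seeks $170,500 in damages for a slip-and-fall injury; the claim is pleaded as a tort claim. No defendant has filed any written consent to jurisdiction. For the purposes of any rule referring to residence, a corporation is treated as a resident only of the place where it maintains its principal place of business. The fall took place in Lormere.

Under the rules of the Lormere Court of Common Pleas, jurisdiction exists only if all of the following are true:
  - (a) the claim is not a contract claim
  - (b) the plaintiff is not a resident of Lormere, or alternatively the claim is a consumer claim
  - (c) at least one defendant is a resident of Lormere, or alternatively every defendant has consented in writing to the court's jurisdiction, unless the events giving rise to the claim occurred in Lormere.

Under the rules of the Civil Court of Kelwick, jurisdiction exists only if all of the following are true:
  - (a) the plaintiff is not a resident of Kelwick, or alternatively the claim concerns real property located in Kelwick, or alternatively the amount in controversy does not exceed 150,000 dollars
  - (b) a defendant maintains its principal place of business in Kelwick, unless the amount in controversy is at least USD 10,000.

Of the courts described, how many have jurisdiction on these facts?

2

The Lormere Court of Common Pleas:
  (a) The claim is a tort claim, not a contract claim. Met.
  (b) The plaintiff resides in Quenbourne, which is not Lormere, so this disjunct is met. Met.
  (c) No defendant resides in Lormere (they reside in Kelwick, Merport); no such written consent has been filed — none of the alternatives is met. However, the operative events occurred in Lormere, so the 'unless' proviso supplies this condition. Met.
  → Every requirement is satisfied — jurisdiction.
The Civil Court of Kelwick:
  (a) The plaintiff resides in Quenbourne, which is not Kelwick, which satisfies one of the alternatives. Met.
  (b) The corporate defendant(s) have their principal place of business in Merport, not Kelwick. However, the amount in controversy is USD 170,500, which meets the 10,000 dollars floor, so the 'unless' proviso supplies this condition. Satisfied.
  → Jurisdiction lies.
Courts with jurisdiction: the Lormere Court of Common Pleas, the Civil Court of Kelwick — 2 in total.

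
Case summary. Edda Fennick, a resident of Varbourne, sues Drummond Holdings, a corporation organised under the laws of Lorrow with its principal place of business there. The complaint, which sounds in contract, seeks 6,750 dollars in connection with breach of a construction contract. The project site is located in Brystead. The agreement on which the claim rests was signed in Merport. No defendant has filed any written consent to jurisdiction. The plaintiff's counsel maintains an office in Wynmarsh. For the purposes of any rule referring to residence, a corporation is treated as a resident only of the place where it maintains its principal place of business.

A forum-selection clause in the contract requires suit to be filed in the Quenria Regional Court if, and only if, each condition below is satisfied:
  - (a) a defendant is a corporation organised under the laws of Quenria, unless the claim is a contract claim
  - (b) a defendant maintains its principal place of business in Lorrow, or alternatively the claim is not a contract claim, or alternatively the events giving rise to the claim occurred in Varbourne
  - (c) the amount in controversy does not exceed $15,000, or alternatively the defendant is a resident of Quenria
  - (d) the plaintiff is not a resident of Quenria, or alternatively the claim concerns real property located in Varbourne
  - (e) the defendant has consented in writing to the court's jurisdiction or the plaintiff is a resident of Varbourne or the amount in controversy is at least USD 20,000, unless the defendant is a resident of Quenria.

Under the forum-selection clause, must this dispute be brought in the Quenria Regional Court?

Yes

The Quenria Regional Court:
  (a) The corporate defendant(s) are organised in Lorrow, not Quenria. However, the claim is a contract claim, so the 'unless' proviso supplies this condition. Satisfied.
  (b) Drummond Holdings has its principal place of business in Lorrow, so one alternative holds. Condition met.
  (c) The amount in controversy is $6,750, within the $15,000 ceiling — that alternative is enough. Satisfied.
  (d) The plaintiff resides in Varbourne, which is not Quenria, which satisfies one of the alternatives. Satisfied.
  (e) The plaintiff resides in Varbourne — that alternative is enough. Met.
  → The clause applies.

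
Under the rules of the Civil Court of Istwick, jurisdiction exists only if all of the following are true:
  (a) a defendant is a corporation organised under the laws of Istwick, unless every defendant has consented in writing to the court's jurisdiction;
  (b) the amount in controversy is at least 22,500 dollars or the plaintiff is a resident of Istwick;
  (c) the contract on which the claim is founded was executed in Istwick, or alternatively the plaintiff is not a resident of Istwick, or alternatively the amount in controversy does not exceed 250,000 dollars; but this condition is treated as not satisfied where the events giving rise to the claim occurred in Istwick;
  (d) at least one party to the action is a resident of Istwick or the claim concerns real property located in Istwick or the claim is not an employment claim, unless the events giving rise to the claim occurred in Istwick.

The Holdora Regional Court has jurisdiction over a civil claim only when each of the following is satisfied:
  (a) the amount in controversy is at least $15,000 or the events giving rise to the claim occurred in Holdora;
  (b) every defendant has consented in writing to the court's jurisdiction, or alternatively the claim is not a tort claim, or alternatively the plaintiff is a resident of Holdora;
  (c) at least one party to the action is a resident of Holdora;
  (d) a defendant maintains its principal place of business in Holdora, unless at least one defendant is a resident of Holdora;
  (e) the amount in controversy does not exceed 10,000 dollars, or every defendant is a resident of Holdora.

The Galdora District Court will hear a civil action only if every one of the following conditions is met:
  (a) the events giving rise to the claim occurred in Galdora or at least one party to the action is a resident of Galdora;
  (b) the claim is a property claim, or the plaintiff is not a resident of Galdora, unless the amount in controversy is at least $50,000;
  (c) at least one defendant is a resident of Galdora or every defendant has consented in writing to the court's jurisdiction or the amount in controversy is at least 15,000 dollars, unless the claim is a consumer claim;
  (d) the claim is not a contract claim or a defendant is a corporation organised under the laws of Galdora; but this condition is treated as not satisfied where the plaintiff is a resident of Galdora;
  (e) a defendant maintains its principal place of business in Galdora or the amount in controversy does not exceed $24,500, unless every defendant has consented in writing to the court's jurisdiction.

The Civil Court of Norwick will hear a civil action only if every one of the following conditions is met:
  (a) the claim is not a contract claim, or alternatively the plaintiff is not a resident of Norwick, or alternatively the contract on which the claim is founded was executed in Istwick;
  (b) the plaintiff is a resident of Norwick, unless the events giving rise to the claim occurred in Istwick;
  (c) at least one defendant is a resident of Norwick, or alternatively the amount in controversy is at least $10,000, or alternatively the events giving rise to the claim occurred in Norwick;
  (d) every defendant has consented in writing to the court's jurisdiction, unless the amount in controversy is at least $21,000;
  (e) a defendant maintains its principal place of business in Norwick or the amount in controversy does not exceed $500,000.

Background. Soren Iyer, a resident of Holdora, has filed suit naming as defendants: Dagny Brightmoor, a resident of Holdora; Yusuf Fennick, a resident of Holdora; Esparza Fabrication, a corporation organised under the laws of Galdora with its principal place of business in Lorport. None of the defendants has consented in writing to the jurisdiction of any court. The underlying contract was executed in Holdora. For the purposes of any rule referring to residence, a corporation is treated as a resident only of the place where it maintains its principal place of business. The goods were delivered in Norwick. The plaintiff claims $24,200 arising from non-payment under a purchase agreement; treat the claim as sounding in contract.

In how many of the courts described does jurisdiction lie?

The Civil Court of Istwick:
  (a) The corporate defendant(s) are organised in Galdora, not Istwick. Nor does the 'unless' clause help: no such written consent has been filed. Not met.
  (b) The amount in controversy is 24,200 dollars, which meets the USD 22,500 floor, so this disjunct is met. Condition met.
  (c) The plaintiff resides in Holdora, which is not Istwick — that alternative is enough. The carve-out does not apply: the operative events occurred in Norwick, not Istwick. Satisfied.
  (d) The claim is a contract claim, not an employment claim, which satisfies one of the alternatives. Condition met.
  → At least one condition fails; no jurisdiction.
The Holdora Regional Court:
  (a) The amount in controversy is $24,200, which meets the $15,000 floor, so this disjunct is met. Satisfied.
  (b) The claim is a contract claim, not a tort claim — that alternative is enough. Met.
  (c) Soren Iyer resides in Holdora. Satisfied.
  (d) The corporate defendant(s) have their principal place of business in Lorport, not Holdora. However, Dagny Brightmoor resides in Holdora, so the 'unless' proviso supplies this condition. Condition met.
  (e) The amount in controversy is USD 24,200, above the $10,000 ceiling; the defendants reside as follows — Dagny Brightmoor in Holdora, Yusuf Fennick in Holdora, Esparza Fabrication in Lorport — not all in Holdora — none of the alternatives is met. Fails.
  → At least one condition fails; no jurisdiction.
The Galdora District Court:
  (a) The operative events occurred in Norwick, not Galdora; no party resides in Galdora — no alternative holds. Condition not met.
  (b) The plaintiff resides in Holdora, which is not Galdora, so this disjunct is met. Met.
  (c) The amount in controversy is 24,200 dollars, which meets the USD 15,000 floor, so one alternative holds. Met.
  (d) Esparza Fabrication is organised under the laws of Galdora, so this disjunct is met. The exception is not triggered, since the plaintiff resides in Holdora, not Galdora. Met.
  (e) The amount in controversy is $24,200, within the 24,500 dollars ceiling, which satisfies one of the alternatives. Met.
  → The court lacks jurisdiction.
The Civil Court of Norwick:
  (a) The plaintiff resides in Holdora, which is not Norwick — that alternative is enough. Met.
  (b) The plaintiff resides in Holdora, not Norwick. The proviso offers no rescue either, since the operative events occurred in Norwick, not Istwick. Not met.
  (c) The amount in controversy is $24,200, which meets the 10,000 dollars floor, so this disjunct is met. Condition met.
  (d) No such written consent has been filed. However, the amount in controversy is 24,200 dollars, which meets the 21,000 dollars floor, so the 'unless' proviso supplies this condition. Met.
  (e) The amount in controversy is USD 24,200, within the USD 500,000 ceiling, so one alternative holds. Met.
  → The court lacks jurisdiction.
No court satisfies all of its conditions.

0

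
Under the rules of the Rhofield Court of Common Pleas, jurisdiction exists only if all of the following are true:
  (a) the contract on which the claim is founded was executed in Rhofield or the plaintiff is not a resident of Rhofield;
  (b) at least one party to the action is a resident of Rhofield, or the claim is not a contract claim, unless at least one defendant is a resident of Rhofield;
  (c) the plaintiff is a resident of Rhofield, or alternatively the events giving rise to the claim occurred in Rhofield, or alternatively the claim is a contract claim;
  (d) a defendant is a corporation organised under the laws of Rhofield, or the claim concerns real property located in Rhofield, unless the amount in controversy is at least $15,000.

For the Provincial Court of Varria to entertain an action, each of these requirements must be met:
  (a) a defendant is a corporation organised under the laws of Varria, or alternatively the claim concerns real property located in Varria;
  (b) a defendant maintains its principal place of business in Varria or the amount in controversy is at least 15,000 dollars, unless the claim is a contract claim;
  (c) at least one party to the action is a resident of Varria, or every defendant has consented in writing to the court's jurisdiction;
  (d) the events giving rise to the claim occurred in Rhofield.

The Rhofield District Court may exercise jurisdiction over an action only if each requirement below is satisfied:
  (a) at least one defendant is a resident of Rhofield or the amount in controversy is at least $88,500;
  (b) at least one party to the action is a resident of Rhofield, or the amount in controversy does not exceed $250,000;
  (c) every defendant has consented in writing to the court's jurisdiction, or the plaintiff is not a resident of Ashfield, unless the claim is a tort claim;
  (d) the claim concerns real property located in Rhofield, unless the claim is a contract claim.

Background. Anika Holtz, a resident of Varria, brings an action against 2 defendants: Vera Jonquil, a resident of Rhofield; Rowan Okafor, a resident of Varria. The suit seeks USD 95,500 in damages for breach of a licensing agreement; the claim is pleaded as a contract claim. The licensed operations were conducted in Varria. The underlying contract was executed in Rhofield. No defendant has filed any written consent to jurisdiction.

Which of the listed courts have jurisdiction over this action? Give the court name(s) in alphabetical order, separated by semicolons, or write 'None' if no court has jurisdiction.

the Rhofield Court of Common Pleas; the Rhofield District Court

The Rhofield Court of Common Pleas:
  (a) The contract was executed in Rhofield — that alternative is enough. Condition met.
  (b) Vera Jonquil resides in Rhofield — that alternative is enough. Satisfied.
  (c) The claim is a contract claim, so one alternative holds. Met.
  (d) No defendant is a corporation; the claim does not concern real property — none of the alternatives is met. However, the amount in controversy is $95,500, which meets the 15,000 dollars floor, so the 'unless' proviso supplies this condition. Satisfied.
  → Jurisdiction lies.
The Provincial Court of Varria:
  (a) No defendant is a corporation; the claim does not concern real property — none of the alternatives is met. Not satisfied.
  (b) The amount in controversy is $95,500, which meets the USD 15,000 floor, which satisfies one of the alternatives. Condition met.
  (c) Anika Holtz resides in Varria — that alternative is enough. Met.
  (d) The operative events occurred in Varria, not Rhofield. Not met.
  → The court lacks jurisdiction.
The Rhofield District Court:
  (a) Vera Jonquil resides in Rhofield — that alternative is enough. Condition met.
  (b) Vera Jonquil resides in Rhofield, which satisfies one of the alternatives. Satisfied.
  (c) The plaintiff resides in Varria, which is not Ashfield — that alternative is enough. Met.
  (d) The claim does not concern real property. But the claim is a contract claim, and the 'unless' clause therefore excuses the requirement. Condition met.
  → All conditions met; jurisdiction exists.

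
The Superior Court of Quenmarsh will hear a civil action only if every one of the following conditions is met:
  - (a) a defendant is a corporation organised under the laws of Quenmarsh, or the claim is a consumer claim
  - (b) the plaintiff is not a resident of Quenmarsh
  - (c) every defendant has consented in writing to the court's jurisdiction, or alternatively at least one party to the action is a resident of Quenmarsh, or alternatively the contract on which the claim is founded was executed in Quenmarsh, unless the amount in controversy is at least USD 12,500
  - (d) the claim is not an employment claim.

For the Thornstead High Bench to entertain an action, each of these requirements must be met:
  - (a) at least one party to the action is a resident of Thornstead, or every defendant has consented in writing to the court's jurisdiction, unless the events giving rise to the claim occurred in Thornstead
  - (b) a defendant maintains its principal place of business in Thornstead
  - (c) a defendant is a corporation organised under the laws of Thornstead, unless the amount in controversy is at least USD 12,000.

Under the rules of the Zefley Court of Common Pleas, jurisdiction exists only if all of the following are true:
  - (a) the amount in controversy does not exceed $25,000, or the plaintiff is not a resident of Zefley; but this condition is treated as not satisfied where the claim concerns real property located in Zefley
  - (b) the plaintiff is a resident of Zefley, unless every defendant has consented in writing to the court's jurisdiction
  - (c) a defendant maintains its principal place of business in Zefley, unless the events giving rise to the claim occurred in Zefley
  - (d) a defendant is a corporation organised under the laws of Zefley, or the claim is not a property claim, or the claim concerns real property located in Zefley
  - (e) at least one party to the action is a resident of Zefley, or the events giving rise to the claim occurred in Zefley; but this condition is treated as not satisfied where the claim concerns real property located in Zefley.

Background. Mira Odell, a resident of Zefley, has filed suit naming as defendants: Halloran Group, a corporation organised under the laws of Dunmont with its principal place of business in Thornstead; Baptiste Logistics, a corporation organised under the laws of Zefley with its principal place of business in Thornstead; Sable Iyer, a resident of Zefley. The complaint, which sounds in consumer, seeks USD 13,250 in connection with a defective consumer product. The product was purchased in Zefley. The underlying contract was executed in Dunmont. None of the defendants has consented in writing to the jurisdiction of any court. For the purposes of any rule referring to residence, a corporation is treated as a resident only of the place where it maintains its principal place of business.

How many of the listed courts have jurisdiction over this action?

3

The Superior Court of Quenmarsh:
  (a) The claim is a consumer claim, so this disjunct is met. Condition met.
  (b) The plaintiff resides in Zefley, which is not Quenmarsh. Satisfied.
  (c) No such written consent has been filed; no party resides in Quenmarsh; the contract was executed in Dunmont, not Quenmarsh — none of the alternatives is met. But the amount in controversy is USD 13,250, which meets the USD 12,500 floor, and the 'unless' clause therefore excuses the requirement. Satisfied.
  (d) The claim is a consumer claim, not an employment claim. Satisfied.
  → The court has jurisdiction.
The Thornstead High Bench:
  (a) Halloran Group resides in Thornstead, which satisfies one of the alternatives. Condition met.
  (b) Halloran Group has its principal place of business in Thornstead. Condition met.
  (c) The corporate defendant(s) are organised in Dunmont, Zefley, not Thornstead. But the amount in controversy is USD 13,250, which meets the 12,000 dollars floor, and the 'unless' clause therefore excuses the requirement. Condition met.
  → Jurisdiction lies.
The Zefley Court of Common Pleas:
  (a) The amount in controversy is 13,250 dollars, within the 25,000 dollars ceiling, so this disjunct is met. The carve-out does not apply: the claim does not concern real property. Condition met.
  (b) The plaintiff resides in Zefley. Met.
  (c) The corporate defendant(s) have their principal place of business in Thornstead, not Zefley. But the operative events occurred in Zefley, and the 'unless' clause therefore excuses the requirement. Satisfied.
  (d) Baptiste Logistics is organised under the laws of Zefley, which satisfies one of the alternatives. Satisfied.
  (e) Mira Odell resides in Zefley, which satisfies one of the alternatives. And the carve-out is inapplicable — the claim does not concern real property. Satisfied.
  → The court has jurisdiction.
Courts with jurisdiction: the Superior Court of Quenmarsh, the Thornstead High Bench, the Zefley Court of Common Pleas — 3 in total.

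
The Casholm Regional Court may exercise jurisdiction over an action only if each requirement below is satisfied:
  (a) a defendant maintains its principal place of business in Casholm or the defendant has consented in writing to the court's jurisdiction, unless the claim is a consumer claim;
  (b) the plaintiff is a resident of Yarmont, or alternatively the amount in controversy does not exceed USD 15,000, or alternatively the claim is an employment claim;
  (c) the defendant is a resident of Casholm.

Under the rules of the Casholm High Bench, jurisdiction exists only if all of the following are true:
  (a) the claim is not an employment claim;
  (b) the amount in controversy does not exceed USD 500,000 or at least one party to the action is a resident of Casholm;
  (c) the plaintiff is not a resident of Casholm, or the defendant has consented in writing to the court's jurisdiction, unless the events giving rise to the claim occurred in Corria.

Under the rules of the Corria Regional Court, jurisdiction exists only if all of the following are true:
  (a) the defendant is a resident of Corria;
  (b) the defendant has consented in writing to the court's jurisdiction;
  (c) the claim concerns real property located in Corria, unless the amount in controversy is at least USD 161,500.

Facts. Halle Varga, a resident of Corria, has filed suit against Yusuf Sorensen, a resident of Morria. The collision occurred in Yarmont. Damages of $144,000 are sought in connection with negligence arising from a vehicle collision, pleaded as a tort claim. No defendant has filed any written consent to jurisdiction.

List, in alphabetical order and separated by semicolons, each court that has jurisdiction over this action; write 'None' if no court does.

The Casholm Regional Court:
  (a) No defendant is a corporation; no such written consent has been filed — none of the alternatives is met. Nor does the 'unless' clause help: the claim is a tort claim, not a consumer claim. Condition not met.
  (b) The plaintiff resides in Corria, not Yarmont; the amount in controversy is USD 144,000, above the $15,000 ceiling; the claim is a tort claim, not an employment claim — every alternative fails. Not met.
  (c) The defendant resides in Morria, not Casholm. Not satisfied.
  → No jurisdiction.
The Casholm High Bench:
  (a) The claim is a tort claim, not an employment claim. Met.
  (b) The amount in controversy is $144,000, within the $500,000 ceiling, so this disjunct is met. Condition met.
  (c) The plaintiff resides in Corria, which is not Casholm, so this disjunct is met. Condition met.
  → Every requirement is satisfied — jurisdiction.
The Corria Regional Court:
  (a) The defendant resides in Morria, not Corria. Condition not met.
  (b) No such written consent has been filed. Condition not met.
  (c) The claim does not concern real property. And the amount in controversy is USD 144,000, below the USD 161,500 floor, so the proviso does not save it. Fails.
  → No jurisdiction.

the Casholm High Bench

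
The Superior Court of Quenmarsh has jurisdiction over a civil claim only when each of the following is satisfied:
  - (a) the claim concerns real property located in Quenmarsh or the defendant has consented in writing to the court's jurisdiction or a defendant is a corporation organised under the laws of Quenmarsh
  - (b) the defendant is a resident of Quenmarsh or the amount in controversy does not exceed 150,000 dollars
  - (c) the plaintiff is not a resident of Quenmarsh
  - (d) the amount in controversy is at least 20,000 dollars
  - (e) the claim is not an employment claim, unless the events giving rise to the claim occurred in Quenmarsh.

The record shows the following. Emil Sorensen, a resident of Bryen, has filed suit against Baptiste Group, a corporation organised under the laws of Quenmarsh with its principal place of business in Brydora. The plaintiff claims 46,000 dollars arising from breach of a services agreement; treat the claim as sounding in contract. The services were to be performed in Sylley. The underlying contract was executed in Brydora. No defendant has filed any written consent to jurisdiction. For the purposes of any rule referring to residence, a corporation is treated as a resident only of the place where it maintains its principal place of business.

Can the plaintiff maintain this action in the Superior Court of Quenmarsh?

Yes

The Superior Court of Quenmarsh:
  (a) Baptiste Group is organised under the laws of Quenmarsh, which satisfies one of the alternatives. Met.
  (b) The amount in controversy is USD 46,000, within the USD 150,000 ceiling, which satisfies one of the alternatives. Met.
  (c) The plaintiff resides in Bryen, which is not Quenmarsh. Met.
  (d) The amount in controversy is $46,000, which meets the USD 20,000 floor. Satisfied.
  (e) The claim is a contract claim, not an employment claim. Condition met.
  → The court has jurisdiction.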